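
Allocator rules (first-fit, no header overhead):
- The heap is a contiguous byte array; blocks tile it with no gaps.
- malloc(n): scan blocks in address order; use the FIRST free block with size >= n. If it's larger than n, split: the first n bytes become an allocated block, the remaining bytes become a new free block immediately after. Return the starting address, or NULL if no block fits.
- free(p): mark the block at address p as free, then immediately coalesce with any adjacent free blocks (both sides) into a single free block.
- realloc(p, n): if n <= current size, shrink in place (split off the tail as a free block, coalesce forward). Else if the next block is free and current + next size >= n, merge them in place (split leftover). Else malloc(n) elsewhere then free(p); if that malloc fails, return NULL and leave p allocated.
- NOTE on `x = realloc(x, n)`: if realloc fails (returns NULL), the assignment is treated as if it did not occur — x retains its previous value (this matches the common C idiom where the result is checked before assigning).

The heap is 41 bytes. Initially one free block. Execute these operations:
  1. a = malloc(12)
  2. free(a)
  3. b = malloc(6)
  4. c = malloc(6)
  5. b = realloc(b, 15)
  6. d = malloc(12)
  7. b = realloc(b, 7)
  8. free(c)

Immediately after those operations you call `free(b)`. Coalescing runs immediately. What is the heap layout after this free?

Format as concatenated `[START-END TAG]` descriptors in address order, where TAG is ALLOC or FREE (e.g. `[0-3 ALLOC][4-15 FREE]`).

Op 1: a = malloc(12) -> a = 0; heap: [0-11 ALLOC][12-40 FREE]
Op 2: free(a) -> (freed a); heap: [0-40 FREE]
Op 3: b = malloc(6) -> b = 0; heap: [0-5 ALLOC][6-40 FREE]
Op 4: c = malloc(6) -> c = 6; heap: [0-5 ALLOC][6-11 ALLOC][12-40 FREE]
Op 5: b = realloc(b, 15) -> b = 12; heap: [0-5 FREE][6-11 ALLOC][12-26 ALLOC][27-40 FREE]
Op 6: d = malloc(12) -> d = 27; heap: [0-5 FREE][6-11 ALLOC][12-26 ALLOC][27-38 ALLOC][39-40 FREE]
Op 7: b = realloc(b, 7) -> b = 12; heap: [0-5 FREE][6-11 ALLOC][12-18 ALLOC][19-26 FREE][27-38 ALLOC][39-40 FREE]
Op 8: free(c) -> (freed c); heap: [0-11 FREE][12-18 ALLOC][19-26 FREE][27-38 ALLOC][39-40 FREE]
free(b): b = 12 -> block [12-18 ALLOC]; mark free, coalesce with adjacent free neighbors -> [0-26 FREE][27-38 ALLOC][39-40 FREE]

Answer: [0-26 FREE][27-38 ALLOC][39-40 FREE]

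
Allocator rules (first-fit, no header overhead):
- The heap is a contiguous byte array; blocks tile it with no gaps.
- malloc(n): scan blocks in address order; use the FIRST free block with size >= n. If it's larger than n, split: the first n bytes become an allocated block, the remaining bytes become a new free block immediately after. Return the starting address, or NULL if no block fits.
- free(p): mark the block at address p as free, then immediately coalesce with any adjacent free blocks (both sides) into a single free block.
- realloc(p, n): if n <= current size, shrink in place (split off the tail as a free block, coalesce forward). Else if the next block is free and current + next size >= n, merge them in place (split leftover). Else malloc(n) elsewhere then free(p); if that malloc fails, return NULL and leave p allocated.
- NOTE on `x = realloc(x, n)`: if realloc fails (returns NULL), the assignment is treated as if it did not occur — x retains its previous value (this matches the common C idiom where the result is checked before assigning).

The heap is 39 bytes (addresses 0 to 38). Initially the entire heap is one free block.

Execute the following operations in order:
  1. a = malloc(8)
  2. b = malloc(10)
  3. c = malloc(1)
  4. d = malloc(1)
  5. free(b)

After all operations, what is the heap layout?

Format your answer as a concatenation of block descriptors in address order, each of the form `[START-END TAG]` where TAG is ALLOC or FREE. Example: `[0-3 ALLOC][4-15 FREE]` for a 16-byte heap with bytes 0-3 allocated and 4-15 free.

Answer: [0-7 ALLOC][8-17 FREE][18-18 ALLOC][19-19 ALLOC][20-38 FREE]

Derivation:
Op 1: a = malloc(8) -> a = 0; heap: [0-7 ALLOC][8-38 FREE]
Op 2: b = malloc(10) -> b = 8; heap: [0-7 ALLOC][8-17 ALLOC][18-38 FREE]
Op 3: c = malloc(1) -> c = 18; heap: [0-7 ALLOC][8-17 ALLOC][18-18 ALLOC][19-38 FREE]
Op 4: d = malloc(1) -> d = 19; heap: [0-7 ALLOC][8-17 ALLOC][18-18 ALLOC][19-19 ALLOC][20-38 FREE]
Op 5: free(b) -> (freed b); heap: [0-7 ALLOC][8-17 FREE][18-18 ALLOC][19-19 ALLOC][20-38 FREE]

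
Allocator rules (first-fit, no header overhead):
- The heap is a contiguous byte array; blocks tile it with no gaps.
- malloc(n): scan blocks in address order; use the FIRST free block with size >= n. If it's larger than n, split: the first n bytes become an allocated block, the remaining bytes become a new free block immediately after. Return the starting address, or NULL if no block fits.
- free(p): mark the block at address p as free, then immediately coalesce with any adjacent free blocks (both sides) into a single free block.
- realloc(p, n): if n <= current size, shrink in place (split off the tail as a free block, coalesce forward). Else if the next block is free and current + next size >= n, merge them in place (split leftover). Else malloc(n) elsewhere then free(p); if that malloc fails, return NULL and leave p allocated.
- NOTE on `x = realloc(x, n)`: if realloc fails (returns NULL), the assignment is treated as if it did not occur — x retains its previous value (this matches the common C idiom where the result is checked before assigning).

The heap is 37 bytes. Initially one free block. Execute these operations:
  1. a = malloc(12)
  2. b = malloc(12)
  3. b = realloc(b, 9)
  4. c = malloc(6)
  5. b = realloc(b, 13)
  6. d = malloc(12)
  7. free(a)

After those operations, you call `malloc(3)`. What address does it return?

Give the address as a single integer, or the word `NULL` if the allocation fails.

Answer: 0

Derivation:
Op 1: a = malloc(12) -> a = 0; heap: [0-11 ALLOC][12-36 FREE]
Op 2: b = malloc(12) -> b = 12; heap: [0-11 ALLOC][12-23 ALLOC][24-36 FREE]
Op 3: b = realloc(b, 9) -> b = 12; heap: [0-11 ALLOC][12-20 ALLOC][21-36 FREE]
Op 4: c = malloc(6) -> c = 21; heap: [0-11 ALLOC][12-20 ALLOC][21-26 ALLOC][27-36 FREE]
Op 5: b = realloc(b, 13) -> NULL (b unchanged); heap: [0-11 ALLOC][12-20 ALLOC][21-26 ALLOC][27-36 FREE]
Op 6: d = malloc(12) -> d = NULL; heap: [0-11 ALLOC][12-20 ALLOC][21-26 ALLOC][27-36 FREE]
Op 7: free(a) -> (freed a); heap: [0-11 FREE][12-20 ALLOC][21-26 ALLOC][27-36 FREE]
malloc(3): first-fit scan over [0-11 FREE][12-20 ALLOC][21-26 ALLOC][27-36 FREE] -> 0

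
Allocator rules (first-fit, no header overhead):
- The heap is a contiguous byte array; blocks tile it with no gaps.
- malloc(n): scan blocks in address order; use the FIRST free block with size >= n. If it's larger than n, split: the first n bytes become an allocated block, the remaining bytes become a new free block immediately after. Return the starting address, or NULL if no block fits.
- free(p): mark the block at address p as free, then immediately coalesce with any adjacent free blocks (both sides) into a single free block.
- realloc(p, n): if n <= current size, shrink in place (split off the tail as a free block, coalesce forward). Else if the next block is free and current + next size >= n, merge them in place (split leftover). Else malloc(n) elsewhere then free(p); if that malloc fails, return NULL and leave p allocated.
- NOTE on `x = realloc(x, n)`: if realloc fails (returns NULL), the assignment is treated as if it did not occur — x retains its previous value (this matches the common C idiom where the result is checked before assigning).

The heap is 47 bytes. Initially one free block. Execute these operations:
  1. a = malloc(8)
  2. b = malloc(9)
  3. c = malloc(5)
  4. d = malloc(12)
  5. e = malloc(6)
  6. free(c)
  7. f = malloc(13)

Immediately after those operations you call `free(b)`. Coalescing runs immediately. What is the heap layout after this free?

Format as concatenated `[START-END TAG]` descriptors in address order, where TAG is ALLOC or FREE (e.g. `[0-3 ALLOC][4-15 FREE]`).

Op 1: a = malloc(8) -> a = 0; heap: [0-7 ALLOC][8-46 FREE]
Op 2: b = malloc(9) -> b = 8; heap: [0-7 ALLOC][8-16 ALLOC][17-46 FREE]
Op 3: c = malloc(5) -> c = 17; heap: [0-7 ALLOC][8-16 ALLOC][17-21 ALLOC][22-46 FREE]
Op 4: d = malloc(12) -> d = 22; heap: [0-7 ALLOC][8-16 ALLOC][17-21 ALLOC][22-33 ALLOC][34-46 FREE]
Op 5: e = malloc(6) -> e = 34; heap: [0-7 ALLOC][8-16 ALLOC][17-21 ALLOC][22-33 ALLOC][34-39 ALLOC][40-46 FREE]
Op 6: free(c) -> (freed c); heap: [0-7 ALLOC][8-16 ALLOC][17-21 FREE][22-33 ALLOC][34-39 ALLOC][40-46 FREE]
Op 7: f = malloc(13) -> f = NULL; heap: [0-7 ALLOC][8-16 ALLOC][17-21 FREE][22-33 ALLOC][34-39 ALLOC][40-46 FREE]
free(b): b = 8 -> block [8-16 ALLOC]; mark free, coalesce with adjacent free neighbors -> [0-7 ALLOC][8-21 FREE][22-33 ALLOC][34-39 ALLOC][40-46 FREE]

Answer: [0-7 ALLOC][8-21 FREE][22-33 ALLOC][34-39 ALLOC][40-46 FREE]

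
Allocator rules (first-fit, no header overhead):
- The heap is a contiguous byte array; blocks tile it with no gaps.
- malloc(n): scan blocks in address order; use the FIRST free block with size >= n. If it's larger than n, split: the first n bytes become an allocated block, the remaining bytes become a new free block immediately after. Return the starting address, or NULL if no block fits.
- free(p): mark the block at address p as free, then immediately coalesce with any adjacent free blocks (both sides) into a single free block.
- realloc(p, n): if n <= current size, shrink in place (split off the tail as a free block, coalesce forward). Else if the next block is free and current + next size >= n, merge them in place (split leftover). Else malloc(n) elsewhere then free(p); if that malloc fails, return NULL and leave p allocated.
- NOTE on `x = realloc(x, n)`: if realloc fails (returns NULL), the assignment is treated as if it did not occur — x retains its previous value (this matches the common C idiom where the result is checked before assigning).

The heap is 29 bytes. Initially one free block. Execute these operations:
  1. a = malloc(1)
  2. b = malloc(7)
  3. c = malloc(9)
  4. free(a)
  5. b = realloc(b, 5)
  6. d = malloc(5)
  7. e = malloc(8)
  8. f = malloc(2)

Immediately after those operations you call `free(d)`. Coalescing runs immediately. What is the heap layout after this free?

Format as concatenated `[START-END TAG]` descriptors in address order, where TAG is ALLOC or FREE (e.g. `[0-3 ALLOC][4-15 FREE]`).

Op 1: a = malloc(1) -> a = 0; heap: [0-0 ALLOC][1-28 FREE]
Op 2: b = malloc(7) -> b = 1; heap: [0-0 ALLOC][1-7 ALLOC][8-28 FREE]
Op 3: c = malloc(9) -> c = 8; heap: [0-0 ALLOC][1-7 ALLOC][8-16 ALLOC][17-28 FREE]
Op 4: free(a) -> (freed a); heap: [0-0 FREE][1-7 ALLOC][8-16 ALLOC][17-28 FREE]
Op 5: b = realloc(b, 5) -> b = 1; heap: [0-0 FREE][1-5 ALLOC][6-7 FREE][8-16 ALLOC][17-28 FREE]
Op 6: d = malloc(5) -> d = 17; heap: [0-0 FREE][1-5 ALLOC][6-7 FREE][8-16 ALLOC][17-21 ALLOC][22-28 FREE]
Op 7: e = malloc(8) -> e = NULL; heap: [0-0 FREE][1-5 ALLOC][6-7 FREE][8-16 ALLOC][17-21 ALLOC][22-28 FREE]
Op 8: f = malloc(2) -> f = 6; heap: [0-0 FREE][1-5 ALLOC][6-7 ALLOC][8-16 ALLOC][17-21 ALLOC][22-28 FREE]
free(d): d = 17 -> block [17-21 ALLOC]; mark free, coalesce with adjacent free neighbors -> [0-0 FREE][1-5 ALLOC][6-7 ALLOC][8-16 ALLOC][17-28 FREE]

Answer: [0-0 FREE][1-5 ALLOC][6-7 ALLOC][8-16 ALLOC][17-28 FREE]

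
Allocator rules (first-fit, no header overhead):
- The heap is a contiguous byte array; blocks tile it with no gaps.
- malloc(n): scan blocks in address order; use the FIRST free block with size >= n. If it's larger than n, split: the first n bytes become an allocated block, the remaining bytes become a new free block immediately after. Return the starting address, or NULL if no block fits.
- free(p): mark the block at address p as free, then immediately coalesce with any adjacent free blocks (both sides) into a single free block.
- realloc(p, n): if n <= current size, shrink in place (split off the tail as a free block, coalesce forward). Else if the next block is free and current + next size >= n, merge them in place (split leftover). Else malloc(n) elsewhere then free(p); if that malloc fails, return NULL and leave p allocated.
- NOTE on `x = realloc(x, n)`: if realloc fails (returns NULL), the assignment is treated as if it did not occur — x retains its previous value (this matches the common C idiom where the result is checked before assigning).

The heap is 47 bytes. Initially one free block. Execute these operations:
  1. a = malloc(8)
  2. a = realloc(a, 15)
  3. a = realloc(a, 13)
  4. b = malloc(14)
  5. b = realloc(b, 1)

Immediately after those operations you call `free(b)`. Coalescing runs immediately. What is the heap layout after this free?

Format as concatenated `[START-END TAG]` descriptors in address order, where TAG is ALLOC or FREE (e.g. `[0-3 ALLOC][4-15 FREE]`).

Answer: [0-12 ALLOC][13-46 FREE]

Derivation:
Op 1: a = malloc(8) -> a = 0; heap: [0-7 ALLOC][8-46 FREE]
Op 2: a = realloc(a, 15) -> a = 0; heap: [0-14 ALLOC][15-46 FREE]
Op 3: a = realloc(a, 13) -> a = 0; heap: [0-12 ALLOC][13-46 FREE]
Op 4: b = malloc(14) -> b = 13; heap: [0-12 ALLOC][13-26 ALLOC][27-46 FREE]
Op 5: b = realloc(b, 1) -> b = 13; heap: [0-12 ALLOC][13-13 ALLOC][14-46 FREE]
free(b): b = 13 -> block [13-13 ALLOC]; mark free, coalesce with adjacent free neighbors -> [0-12 ALLOC][13-46 FREE]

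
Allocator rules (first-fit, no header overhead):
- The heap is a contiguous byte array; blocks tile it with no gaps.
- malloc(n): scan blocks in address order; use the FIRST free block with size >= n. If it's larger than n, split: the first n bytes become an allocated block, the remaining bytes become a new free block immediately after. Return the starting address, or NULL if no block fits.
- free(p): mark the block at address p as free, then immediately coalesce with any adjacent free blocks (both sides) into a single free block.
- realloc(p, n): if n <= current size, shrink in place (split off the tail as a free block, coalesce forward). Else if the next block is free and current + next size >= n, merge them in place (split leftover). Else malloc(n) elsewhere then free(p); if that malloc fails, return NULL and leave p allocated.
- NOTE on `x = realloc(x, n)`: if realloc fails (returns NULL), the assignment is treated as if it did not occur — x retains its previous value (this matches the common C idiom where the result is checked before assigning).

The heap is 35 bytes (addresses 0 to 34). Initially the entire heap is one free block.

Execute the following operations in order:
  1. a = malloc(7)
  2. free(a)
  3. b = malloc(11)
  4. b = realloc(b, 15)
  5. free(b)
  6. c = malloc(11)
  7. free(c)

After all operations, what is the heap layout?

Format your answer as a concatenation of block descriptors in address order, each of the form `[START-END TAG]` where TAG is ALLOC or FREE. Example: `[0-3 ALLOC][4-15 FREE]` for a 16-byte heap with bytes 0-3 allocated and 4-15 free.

Op 1: a = malloc(7) -> a = 0; heap: [0-6 ALLOC][7-34 FREE]
Op 2: free(a) -> (freed a); heap: [0-34 FREE]
Op 3: b = malloc(11) -> b = 0; heap: [0-10 ALLOC][11-34 FREE]
Op 4: b = realloc(b, 15) -> b = 0; heap: [0-14 ALLOC][15-34 FREE]
Op 5: free(b) -> (freed b); heap: [0-34 FREE]
Op 6: c = malloc(11) -> c = 0; heap: [0-10 ALLOC][11-34 FREE]
Op 7: free(c) -> (freed c); heap: [0-34 FREE]

Answer: [0-34 FREE]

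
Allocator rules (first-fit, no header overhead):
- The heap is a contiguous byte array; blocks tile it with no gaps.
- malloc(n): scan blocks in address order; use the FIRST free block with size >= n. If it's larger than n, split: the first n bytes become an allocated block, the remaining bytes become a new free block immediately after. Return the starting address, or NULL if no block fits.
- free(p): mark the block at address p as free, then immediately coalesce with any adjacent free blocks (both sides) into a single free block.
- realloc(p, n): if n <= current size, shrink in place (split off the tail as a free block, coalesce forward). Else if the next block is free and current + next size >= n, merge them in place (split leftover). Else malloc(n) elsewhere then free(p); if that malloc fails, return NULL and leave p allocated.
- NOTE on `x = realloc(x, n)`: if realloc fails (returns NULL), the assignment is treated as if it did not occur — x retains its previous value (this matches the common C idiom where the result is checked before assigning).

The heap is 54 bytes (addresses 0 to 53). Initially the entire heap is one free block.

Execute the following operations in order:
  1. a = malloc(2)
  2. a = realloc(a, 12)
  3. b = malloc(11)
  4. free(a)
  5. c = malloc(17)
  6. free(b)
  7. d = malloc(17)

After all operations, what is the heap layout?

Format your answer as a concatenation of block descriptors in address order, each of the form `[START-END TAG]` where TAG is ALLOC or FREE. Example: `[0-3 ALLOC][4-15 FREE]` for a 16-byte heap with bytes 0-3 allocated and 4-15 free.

Answer: [0-16 ALLOC][17-22 FREE][23-39 ALLOC][40-53 FREE]

Derivation:
Op 1: a = malloc(2) -> a = 0; heap: [0-1 ALLOC][2-53 FREE]
Op 2: a = realloc(a, 12) -> a = 0; heap: [0-11 ALLOC][12-53 FREE]
Op 3: b = malloc(11) -> b = 12; heap: [0-11 ALLOC][12-22 ALLOC][23-53 FREE]
Op 4: free(a) -> (freed a); heap: [0-11 FREE][12-22 ALLOC][23-53 FREE]
Op 5: c = malloc(17) -> c = 23; heap: [0-11 FREE][12-22 ALLOC][23-39 ALLOC][40-53 FREE]
Op 6: free(b) -> (freed b); heap: [0-22 FREE][23-39 ALLOC][40-53 FREE]
Op 7: d = malloc(17) -> d = 0; heap: [0-16 ALLOC][17-22 FREE][23-39 ALLOC][40-53 FREE]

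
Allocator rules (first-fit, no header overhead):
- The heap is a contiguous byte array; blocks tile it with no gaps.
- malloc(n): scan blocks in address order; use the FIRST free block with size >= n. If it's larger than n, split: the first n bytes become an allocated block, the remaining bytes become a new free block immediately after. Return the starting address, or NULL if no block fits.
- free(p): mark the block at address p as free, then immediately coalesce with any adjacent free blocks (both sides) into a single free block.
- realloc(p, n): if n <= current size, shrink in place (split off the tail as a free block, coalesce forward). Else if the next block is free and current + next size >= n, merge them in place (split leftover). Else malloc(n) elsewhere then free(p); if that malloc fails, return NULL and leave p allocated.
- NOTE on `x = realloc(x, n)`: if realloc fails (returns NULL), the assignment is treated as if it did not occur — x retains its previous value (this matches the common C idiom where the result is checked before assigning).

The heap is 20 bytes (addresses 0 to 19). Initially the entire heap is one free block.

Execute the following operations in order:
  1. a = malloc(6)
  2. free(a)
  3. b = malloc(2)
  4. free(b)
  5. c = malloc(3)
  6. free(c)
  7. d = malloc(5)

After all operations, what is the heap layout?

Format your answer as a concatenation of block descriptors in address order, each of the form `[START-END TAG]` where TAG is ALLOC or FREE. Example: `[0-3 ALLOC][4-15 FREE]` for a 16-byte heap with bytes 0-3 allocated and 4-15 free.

Op 1: a = malloc(6) -> a = 0; heap: [0-5 ALLOC][6-19 FREE]
Op 2: free(a) -> (freed a); heap: [0-19 FREE]
Op 3: b = malloc(2) -> b = 0; heap: [0-1 ALLOC][2-19 FREE]
Op 4: free(b) -> (freed b); heap: [0-19 FREE]
Op 5: c = malloc(3) -> c = 0; heap: [0-2 ALLOC][3-19 FREE]
Op 6: free(c) -> (freed c); heap: [0-19 FREE]
Op 7: d = malloc(5) -> d = 0; heap: [0-4 ALLOC][5-19 FREE]

Answer: [0-4 ALLOC][5-19 FREE]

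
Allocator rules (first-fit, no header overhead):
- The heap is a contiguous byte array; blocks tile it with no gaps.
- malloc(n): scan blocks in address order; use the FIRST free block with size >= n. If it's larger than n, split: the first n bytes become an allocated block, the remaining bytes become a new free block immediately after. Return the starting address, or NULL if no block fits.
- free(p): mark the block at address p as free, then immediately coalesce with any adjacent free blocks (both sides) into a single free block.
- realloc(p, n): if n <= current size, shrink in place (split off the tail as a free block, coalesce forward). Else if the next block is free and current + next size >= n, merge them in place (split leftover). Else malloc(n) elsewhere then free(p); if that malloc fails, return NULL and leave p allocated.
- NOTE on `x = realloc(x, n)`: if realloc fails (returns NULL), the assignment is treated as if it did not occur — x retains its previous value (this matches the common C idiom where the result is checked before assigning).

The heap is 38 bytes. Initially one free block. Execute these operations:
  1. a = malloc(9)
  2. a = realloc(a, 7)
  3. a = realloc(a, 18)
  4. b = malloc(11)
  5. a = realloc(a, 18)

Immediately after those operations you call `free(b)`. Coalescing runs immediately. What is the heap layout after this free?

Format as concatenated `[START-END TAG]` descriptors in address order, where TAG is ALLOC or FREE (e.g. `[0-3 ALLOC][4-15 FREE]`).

Op 1: a = malloc(9) -> a = 0; heap: [0-8 ALLOC][9-37 FREE]
Op 2: a = realloc(a, 7) -> a = 0; heap: [0-6 ALLOC][7-37 FREE]
Op 3: a = realloc(a, 18) -> a = 0; heap: [0-17 ALLOC][18-37 FREE]
Op 4: b = malloc(11) -> b = 18; heap: [0-17 ALLOC][18-28 ALLOC][29-37 FREE]
Op 5: a = realloc(a, 18) -> a = 0; heap: [0-17 ALLOC][18-28 ALLOC][29-37 FREE]
free(b): b = 18 -> block [18-28 ALLOC]; mark free, coalesce with adjacent free neighbors -> [0-17 ALLOC][18-37 FREE]

Answer: [0-17 ALLOC][18-37 FREE]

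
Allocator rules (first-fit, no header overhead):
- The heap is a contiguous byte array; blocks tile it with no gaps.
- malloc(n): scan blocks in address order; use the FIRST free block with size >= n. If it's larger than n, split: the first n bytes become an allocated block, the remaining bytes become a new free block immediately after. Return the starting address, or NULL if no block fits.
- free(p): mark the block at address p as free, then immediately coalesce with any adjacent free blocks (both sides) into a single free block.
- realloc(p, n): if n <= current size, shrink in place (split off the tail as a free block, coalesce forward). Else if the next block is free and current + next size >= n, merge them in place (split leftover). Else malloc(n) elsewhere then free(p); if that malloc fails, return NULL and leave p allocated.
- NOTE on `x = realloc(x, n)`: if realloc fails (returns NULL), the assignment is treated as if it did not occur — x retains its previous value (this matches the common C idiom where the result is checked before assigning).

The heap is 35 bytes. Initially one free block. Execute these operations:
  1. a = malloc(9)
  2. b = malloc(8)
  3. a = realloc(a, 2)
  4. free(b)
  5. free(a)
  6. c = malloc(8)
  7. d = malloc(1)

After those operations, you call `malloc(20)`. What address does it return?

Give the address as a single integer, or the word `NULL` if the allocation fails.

Op 1: a = malloc(9) -> a = 0; heap: [0-8 ALLOC][9-34 FREE]
Op 2: b = malloc(8) -> b = 9; heap: [0-8 ALLOC][9-16 ALLOC][17-34 FREE]
Op 3: a = realloc(a, 2) -> a = 0; heap: [0-1 ALLOC][2-8 FREE][9-16 ALLOC][17-34 FREE]
Op 4: free(b) -> (freed b); heap: [0-1 ALLOC][2-34 FREE]
Op 5: free(a) -> (freed a); heap: [0-34 FREE]
Op 6: c = malloc(8) -> c = 0; heap: [0-7 ALLOC][8-34 FREE]
Op 7: d = malloc(1) -> d = 8; heap: [0-7 ALLOC][8-8 ALLOC][9-34 FREE]
malloc(20): first-fit scan over [0-7 ALLOC][8-8 ALLOC][9-34 FREE] -> 9

Answer: 9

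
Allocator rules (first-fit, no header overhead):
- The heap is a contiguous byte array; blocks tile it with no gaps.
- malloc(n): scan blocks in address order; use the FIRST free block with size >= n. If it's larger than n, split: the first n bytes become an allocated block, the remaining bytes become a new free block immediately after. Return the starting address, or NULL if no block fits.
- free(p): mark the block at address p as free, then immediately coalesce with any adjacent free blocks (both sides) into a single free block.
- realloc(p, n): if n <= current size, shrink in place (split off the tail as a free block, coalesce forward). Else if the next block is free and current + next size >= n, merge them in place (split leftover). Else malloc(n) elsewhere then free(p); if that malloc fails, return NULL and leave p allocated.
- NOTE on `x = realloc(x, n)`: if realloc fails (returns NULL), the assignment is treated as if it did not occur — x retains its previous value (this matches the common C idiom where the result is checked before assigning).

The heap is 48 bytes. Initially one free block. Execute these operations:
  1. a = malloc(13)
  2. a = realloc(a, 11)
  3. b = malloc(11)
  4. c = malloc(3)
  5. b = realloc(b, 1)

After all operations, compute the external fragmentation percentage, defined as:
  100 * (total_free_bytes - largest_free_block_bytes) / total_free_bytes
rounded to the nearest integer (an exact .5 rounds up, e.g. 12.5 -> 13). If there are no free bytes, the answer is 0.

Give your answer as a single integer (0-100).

Answer: 30

Derivation:
Op 1: a = malloc(13) -> a = 0; heap: [0-12 ALLOC][13-47 FREE]
Op 2: a = realloc(a, 11) -> a = 0; heap: [0-10 ALLOC][11-47 FREE]
Op 3: b = malloc(11) -> b = 11; heap: [0-10 ALLOC][11-21 ALLOC][22-47 FREE]
Op 4: c = malloc(3) -> c = 22; heap: [0-10 ALLOC][11-21 ALLOC][22-24 ALLOC][25-47 FREE]
Op 5: b = realloc(b, 1) -> b = 11; heap: [0-10 ALLOC][11-11 ALLOC][12-21 FREE][22-24 ALLOC][25-47 FREE]
Free blocks: [10 23] total_free=33 largest=23 -> 100*(33-23)/33 = 1000/33 ≈ 30.303 -> rounds to 30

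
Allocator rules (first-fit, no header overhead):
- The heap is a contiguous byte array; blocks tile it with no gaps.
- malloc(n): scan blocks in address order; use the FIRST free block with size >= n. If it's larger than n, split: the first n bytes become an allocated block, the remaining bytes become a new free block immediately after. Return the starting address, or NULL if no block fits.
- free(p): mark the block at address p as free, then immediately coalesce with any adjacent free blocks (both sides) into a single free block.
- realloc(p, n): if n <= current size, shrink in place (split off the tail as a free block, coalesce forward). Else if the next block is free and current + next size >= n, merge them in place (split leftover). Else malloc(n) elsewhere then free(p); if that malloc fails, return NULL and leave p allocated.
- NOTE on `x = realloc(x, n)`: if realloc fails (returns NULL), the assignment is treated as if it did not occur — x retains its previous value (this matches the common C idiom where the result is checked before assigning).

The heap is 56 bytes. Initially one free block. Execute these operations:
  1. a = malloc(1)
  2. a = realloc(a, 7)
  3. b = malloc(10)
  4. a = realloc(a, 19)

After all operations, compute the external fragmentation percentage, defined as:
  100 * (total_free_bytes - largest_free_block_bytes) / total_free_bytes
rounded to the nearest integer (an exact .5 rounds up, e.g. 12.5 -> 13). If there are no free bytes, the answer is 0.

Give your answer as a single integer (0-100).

Answer: 26

Derivation:
Op 1: a = malloc(1) -> a = 0; heap: [0-0 ALLOC][1-55 FREE]
Op 2: a = realloc(a, 7) -> a = 0; heap: [0-6 ALLOC][7-55 FREE]
Op 3: b = malloc(10) -> b = 7; heap: [0-6 ALLOC][7-16 ALLOC][17-55 FREE]
Op 4: a = realloc(a, 19) -> a = 17; heap: [0-6 FREE][7-16 ALLOC][17-35 ALLOC][36-55 FREE]
Free blocks: [7 20] total_free=27 largest=20 -> 100*(27-20)/27 = 700/27 ≈ 25.926 -> rounds to 26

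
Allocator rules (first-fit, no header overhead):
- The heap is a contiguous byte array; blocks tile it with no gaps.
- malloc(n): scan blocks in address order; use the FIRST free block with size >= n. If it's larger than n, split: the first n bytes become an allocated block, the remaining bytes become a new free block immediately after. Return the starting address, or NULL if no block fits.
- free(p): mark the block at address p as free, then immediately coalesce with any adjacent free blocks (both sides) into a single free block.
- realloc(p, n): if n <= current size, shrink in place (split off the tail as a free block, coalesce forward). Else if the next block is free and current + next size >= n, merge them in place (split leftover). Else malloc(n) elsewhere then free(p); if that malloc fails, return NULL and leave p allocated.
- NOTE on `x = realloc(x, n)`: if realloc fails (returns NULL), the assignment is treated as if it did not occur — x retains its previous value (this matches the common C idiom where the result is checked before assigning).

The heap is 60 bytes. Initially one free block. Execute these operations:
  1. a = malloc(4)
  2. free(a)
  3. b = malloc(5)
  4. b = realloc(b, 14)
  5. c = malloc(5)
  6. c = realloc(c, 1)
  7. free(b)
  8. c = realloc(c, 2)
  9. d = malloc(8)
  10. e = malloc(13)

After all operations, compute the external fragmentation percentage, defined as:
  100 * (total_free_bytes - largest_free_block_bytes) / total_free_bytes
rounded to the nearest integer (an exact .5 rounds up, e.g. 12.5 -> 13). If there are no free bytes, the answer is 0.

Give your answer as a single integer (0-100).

Answer: 16

Derivation:
Op 1: a = malloc(4) -> a = 0; heap: [0-3 ALLOC][4-59 FREE]
Op 2: free(a) -> (freed a); heap: [0-59 FREE]
Op 3: b = malloc(5) -> b = 0; heap: [0-4 ALLOC][5-59 FREE]
Op 4: b = realloc(b, 14) -> b = 0; heap: [0-13 ALLOC][14-59 FREE]
Op 5: c = malloc(5) -> c = 14; heap: [0-13 ALLOC][14-18 ALLOC][19-59 FREE]
Op 6: c = realloc(c, 1) -> c = 14; heap: [0-13 ALLOC][14-14 ALLOC][15-59 FREE]
Op 7: free(b) -> (freed b); heap: [0-13 FREE][14-14 ALLOC][15-59 FREE]
Op 8: c = realloc(c, 2) -> c = 14; heap: [0-13 FREE][14-15 ALLOC][16-59 FREE]
Op 9: d = malloc(8) -> d = 0; heap: [0-7 ALLOC][8-13 FREE][14-15 ALLOC][16-59 FREE]
Op 10: e = malloc(13) -> e = 16; heap: [0-7 ALLOC][8-13 FREE][14-15 ALLOC][16-28 ALLOC][29-59 FREE]
Free blocks: [6 31] total_free=37 largest=31 -> 100*(37-31)/37 = 600/37 ≈ 16.216 -> rounds to 16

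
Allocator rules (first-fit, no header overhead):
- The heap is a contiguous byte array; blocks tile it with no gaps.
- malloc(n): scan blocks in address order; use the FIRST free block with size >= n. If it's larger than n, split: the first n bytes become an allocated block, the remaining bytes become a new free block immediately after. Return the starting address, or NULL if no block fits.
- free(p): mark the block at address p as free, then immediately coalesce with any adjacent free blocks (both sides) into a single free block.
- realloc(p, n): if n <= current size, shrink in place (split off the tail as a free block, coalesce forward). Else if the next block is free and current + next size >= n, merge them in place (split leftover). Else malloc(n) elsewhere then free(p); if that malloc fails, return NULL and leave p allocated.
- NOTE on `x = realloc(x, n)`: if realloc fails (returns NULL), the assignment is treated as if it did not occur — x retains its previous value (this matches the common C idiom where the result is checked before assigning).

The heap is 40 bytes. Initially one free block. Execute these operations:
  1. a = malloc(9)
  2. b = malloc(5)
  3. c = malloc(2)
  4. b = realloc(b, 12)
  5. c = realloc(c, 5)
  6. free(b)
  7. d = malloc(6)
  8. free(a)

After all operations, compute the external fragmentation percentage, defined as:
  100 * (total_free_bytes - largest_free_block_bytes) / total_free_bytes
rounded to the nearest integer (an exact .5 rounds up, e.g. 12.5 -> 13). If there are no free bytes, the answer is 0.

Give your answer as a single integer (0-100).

Op 1: a = malloc(9) -> a = 0; heap: [0-8 ALLOC][9-39 FREE]
Op 2: b = malloc(5) -> b = 9; heap: [0-8 ALLOC][9-13 ALLOC][14-39 FREE]
Op 3: c = malloc(2) -> c = 14; heap: [0-8 ALLOC][9-13 ALLOC][14-15 ALLOC][16-39 FREE]
Op 4: b = realloc(b, 12) -> b = 16; heap: [0-8 ALLOC][9-13 FREE][14-15 ALLOC][16-27 ALLOC][28-39 FREE]
Op 5: c = realloc(c, 5) -> c = 9; heap: [0-8 ALLOC][9-13 ALLOC][14-15 FREE][16-27 ALLOC][28-39 FREE]
Op 6: free(b) -> (freed b); heap: [0-8 ALLOC][9-13 ALLOC][14-39 FREE]
Op 7: d = malloc(6) -> d = 14; heap: [0-8 ALLOC][9-13 ALLOC][14-19 ALLOC][20-39 FREE]
Op 8: free(a) -> (freed a); heap: [0-8 FREE][9-13 ALLOC][14-19 ALLOC][20-39 FREE]
Free blocks: [9 20] total_free=29 largest=20 -> 100*(29-20)/29 = 900/29 ≈ 31.034 -> rounds to 31

Answer: 31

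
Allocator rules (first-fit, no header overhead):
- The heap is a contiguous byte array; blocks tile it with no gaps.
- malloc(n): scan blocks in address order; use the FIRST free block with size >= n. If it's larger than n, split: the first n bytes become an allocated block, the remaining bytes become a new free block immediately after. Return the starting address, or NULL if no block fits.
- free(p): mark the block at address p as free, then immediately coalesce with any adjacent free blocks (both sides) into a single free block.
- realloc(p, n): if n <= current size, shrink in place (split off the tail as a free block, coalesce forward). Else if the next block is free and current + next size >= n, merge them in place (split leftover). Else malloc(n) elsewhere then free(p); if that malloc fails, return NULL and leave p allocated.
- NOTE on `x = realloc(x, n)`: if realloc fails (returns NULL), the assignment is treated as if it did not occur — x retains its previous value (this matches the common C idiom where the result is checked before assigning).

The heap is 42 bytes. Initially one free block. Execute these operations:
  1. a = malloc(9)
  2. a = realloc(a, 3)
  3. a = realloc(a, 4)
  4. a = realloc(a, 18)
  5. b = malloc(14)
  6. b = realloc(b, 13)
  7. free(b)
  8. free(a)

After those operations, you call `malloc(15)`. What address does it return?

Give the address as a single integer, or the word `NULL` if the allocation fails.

Answer: 0

Derivation:
Op 1: a = malloc(9) -> a = 0; heap: [0-8 ALLOC][9-41 FREE]
Op 2: a = realloc(a, 3) -> a = 0; heap: [0-2 ALLOC][3-41 FREE]
Op 3: a = realloc(a, 4) -> a = 0; heap: [0-3 ALLOC][4-41 FREE]
Op 4: a = realloc(a, 18) -> a = 0; heap: [0-17 ALLOC][18-41 FREE]
Op 5: b = malloc(14) -> b = 18; heap: [0-17 ALLOC][18-31 ALLOC][32-41 FREE]
Op 6: b = realloc(b, 13) -> b = 18; heap: [0-17 ALLOC][18-30 ALLOC][31-41 FREE]
Op 7: free(b) -> (freed b); heap: [0-17 ALLOC][18-41 FREE]
Op 8: free(a) -> (freed a); heap: [0-41 FREE]
malloc(15): first-fit scan over [0-41 FREE] -> 0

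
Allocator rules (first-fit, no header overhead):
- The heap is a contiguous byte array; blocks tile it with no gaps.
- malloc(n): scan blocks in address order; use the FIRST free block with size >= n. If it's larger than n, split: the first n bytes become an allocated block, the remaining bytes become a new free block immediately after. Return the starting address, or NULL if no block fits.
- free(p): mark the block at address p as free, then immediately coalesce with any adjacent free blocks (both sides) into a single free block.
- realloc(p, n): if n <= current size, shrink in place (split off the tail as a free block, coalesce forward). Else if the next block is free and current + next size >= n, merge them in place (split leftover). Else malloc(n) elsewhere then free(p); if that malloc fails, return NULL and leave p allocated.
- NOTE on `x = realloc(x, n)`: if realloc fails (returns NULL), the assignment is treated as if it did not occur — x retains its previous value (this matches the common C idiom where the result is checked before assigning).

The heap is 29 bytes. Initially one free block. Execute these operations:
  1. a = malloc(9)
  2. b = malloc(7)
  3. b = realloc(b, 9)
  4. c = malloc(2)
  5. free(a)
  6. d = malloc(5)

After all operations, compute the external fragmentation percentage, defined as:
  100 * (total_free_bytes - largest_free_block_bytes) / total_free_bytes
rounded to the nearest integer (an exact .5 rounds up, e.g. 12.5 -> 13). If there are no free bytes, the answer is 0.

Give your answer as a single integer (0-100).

Answer: 31

Derivation:
Op 1: a = malloc(9) -> a = 0; heap: [0-8 ALLOC][9-28 FREE]
Op 2: b = malloc(7) -> b = 9; heap: [0-8 ALLOC][9-15 ALLOC][16-28 FREE]
Op 3: b = realloc(b, 9) -> b = 9; heap: [0-8 ALLOC][9-17 ALLOC][18-28 FREE]
Op 4: c = malloc(2) -> c = 18; heap: [0-8 ALLOC][9-17 ALLOC][18-19 ALLOC][20-28 FREE]
Op 5: free(a) -> (freed a); heap: [0-8 FREE][9-17 ALLOC][18-19 ALLOC][20-28 FREE]
Op 6: d = malloc(5) -> d = 0; heap: [0-4 ALLOC][5-8 FREE][9-17 ALLOC][18-19 ALLOC][20-28 FREE]
Free blocks: [4 9] total_free=13 largest=9 -> 100*(13-9)/13 = 400/13 ≈ 30.769 -> rounds to 31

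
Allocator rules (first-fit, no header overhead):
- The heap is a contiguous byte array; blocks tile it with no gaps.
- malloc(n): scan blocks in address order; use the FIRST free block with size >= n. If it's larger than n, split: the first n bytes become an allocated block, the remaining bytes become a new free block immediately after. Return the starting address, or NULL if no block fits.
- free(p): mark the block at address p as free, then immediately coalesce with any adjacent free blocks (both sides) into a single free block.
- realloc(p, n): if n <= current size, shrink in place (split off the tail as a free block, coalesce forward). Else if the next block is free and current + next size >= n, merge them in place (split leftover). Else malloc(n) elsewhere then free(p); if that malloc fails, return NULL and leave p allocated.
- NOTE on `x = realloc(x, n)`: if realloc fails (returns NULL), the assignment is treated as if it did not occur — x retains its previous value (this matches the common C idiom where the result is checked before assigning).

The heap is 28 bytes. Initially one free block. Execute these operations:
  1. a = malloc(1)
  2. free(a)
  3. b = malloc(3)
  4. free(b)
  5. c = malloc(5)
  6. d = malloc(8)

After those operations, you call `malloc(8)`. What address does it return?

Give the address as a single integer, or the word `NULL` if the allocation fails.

Answer: 13

Derivation:
Op 1: a = malloc(1) -> a = 0; heap: [0-0 ALLOC][1-27 FREE]
Op 2: free(a) -> (freed a); heap: [0-27 FREE]
Op 3: b = malloc(3) -> b = 0; heap: [0-2 ALLOC][3-27 FREE]
Op 4: free(b) -> (freed b); heap: [0-27 FREE]
Op 5: c = malloc(5) -> c = 0; heap: [0-4 ALLOC][5-27 FREE]
Op 6: d = malloc(8) -> d = 5; heap: [0-4 ALLOC][5-12 ALLOC][13-27 FREE]
malloc(8): first-fit scan over [0-4 ALLOC][5-12 ALLOC][13-27 FREE] -> 13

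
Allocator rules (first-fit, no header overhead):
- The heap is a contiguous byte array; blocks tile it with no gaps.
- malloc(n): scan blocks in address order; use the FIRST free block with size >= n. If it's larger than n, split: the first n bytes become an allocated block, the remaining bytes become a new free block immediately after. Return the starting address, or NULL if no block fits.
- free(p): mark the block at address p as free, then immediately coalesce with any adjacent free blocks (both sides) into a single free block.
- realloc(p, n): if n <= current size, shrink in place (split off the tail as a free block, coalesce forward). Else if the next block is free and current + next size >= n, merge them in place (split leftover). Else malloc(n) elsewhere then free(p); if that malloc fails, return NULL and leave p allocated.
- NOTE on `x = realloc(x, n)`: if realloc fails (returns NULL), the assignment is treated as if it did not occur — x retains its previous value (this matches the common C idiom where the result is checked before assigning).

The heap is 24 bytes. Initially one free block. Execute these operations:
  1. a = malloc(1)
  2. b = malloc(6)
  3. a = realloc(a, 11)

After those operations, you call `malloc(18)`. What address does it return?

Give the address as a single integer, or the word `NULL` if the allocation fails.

Op 1: a = malloc(1) -> a = 0; heap: [0-0 ALLOC][1-23 FREE]
Op 2: b = malloc(6) -> b = 1; heap: [0-0 ALLOC][1-6 ALLOC][7-23 FREE]
Op 3: a = realloc(a, 11) -> a = 7; heap: [0-0 FREE][1-6 ALLOC][7-17 ALLOC][18-23 FREE]
malloc(18): first-fit scan over [0-0 FREE][1-6 ALLOC][7-17 ALLOC][18-23 FREE] -> NULL

Answer: NULL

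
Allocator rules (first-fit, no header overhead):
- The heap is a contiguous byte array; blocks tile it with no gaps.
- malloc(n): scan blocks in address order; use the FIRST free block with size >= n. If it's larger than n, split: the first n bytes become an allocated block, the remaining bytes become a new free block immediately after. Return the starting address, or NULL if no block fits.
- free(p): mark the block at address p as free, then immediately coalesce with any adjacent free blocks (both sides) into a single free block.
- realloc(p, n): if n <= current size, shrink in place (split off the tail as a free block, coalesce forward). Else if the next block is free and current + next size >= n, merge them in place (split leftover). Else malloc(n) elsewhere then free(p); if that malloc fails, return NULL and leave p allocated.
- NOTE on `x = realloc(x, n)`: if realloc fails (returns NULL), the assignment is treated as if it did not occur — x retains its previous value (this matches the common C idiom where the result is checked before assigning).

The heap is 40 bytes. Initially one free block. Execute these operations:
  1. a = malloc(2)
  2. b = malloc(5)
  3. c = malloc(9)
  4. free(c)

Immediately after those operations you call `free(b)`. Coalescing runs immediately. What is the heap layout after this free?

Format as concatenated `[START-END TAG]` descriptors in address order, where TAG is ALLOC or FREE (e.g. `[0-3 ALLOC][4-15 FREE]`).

Answer: [0-1 ALLOC][2-39 FREE]

Derivation:
Op 1: a = malloc(2) -> a = 0; heap: [0-1 ALLOC][2-39 FREE]
Op 2: b = malloc(5) -> b = 2; heap: [0-1 ALLOC][2-6 ALLOC][7-39 FREE]
Op 3: c = malloc(9) -> c = 7; heap: [0-1 ALLOC][2-6 ALLOC][7-15 ALLOC][16-39 FREE]
Op 4: free(c) -> (freed c); heap: [0-1 ALLOC][2-6 ALLOC][7-39 FREE]
free(b): b = 2 -> block [2-6 ALLOC]; mark free, coalesce with adjacent free neighbors -> [0-1 ALLOC][2-39 FREE]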